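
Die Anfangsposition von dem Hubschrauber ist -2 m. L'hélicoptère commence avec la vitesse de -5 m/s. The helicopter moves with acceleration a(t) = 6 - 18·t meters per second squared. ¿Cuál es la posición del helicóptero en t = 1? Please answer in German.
Wir müssen unsere Gleichung für die Beschleunigung a(t) = 6 - 18·t 2-mal integrieren. Mit ∫a(t)dt und Anwendung von v(0) = -5, finden wir v(t) = -9·t^2 + 6·t - 5. Durch Integration von der Geschwindigkeit und Verwendung der Anfangsbedingung x(0) = -2, erhalten wir x(t) = -3·t^3 + 3·t^2 - 5·t - 2. Aus der Gleichung für die Position x(t) = -3·t^3 + 3·t^2 - 5·t - 2, setzen wir t = 1 ein und erhalten x = -7.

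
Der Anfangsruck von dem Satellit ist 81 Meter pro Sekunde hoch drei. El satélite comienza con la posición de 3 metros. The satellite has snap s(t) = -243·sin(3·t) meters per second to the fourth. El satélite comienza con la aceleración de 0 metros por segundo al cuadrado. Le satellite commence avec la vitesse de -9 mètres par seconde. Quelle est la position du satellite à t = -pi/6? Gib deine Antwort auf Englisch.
Starting from snap s(t) = -243·sin(3·t), we take 4 antiderivatives. Taking ∫s(t)dt and applying j(0) = 81, we find j(t) = 81·cos(3·t). Taking ∫j(t)dt and applying a(0) = 0, we find a(t) = 27·sin(3·t). Finding the antiderivative of a(t) and using v(0) = -9: v(t) = -9·cos(3·t). The integral of velocity, with x(0) = 3, gives position: x(t) = 3 - 3·sin(3·t). From the given position equation x(t) = 3 - 3·sin(3·t), we substitute t = -pi/6 to get x = 6.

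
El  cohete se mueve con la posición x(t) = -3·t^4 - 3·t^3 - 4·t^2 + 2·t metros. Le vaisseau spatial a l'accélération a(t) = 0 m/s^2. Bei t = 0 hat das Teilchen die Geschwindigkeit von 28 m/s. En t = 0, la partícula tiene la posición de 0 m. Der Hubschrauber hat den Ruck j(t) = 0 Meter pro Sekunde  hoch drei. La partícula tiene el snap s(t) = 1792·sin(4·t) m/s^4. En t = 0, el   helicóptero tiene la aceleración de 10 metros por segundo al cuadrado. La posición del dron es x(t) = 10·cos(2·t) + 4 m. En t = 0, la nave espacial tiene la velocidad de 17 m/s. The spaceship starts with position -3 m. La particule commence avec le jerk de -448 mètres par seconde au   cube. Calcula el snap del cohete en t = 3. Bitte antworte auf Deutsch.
Um dies zu lösen, müssen wir 4 Ableitungen unserer Gleichung für die Position x(t) = -3·t^4 - 3·t^3 - 4·t^2 + 2·t nehmen. Die Ableitung von der Position ergibt die Geschwindigkeit: v(t) = -12·t^3 - 9·t^2 - 8·t + 2. Mit d/dt von v(t) finden wir a(t) = -36·t^2 - 18·t - 8. Die Ableitung von der Beschleunigung ergibt den Ruck: j(t) = -72·t - 18. Die Ableitung von dem Ruck ergibt den Snap: s(t) = -72. Wir haben den Snap s(t) = -72. Durch Einsetzen von t = 3: s(3) = -72.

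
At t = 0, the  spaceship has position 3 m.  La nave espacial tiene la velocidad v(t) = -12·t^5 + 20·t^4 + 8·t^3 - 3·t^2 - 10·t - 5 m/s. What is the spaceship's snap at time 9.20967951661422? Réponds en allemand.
Wir müssen unsere Gleichung für die Geschwindigkeit v(t) = -12·t^5 + 20·t^4 + 8·t^3 - 3·t^2 - 10·t - 5 3-mal ableiten. Die Ableitung von der Geschwindigkeit ergibt die Beschleunigung: a(t) = -60·t^4 + 80·t^3 + 24·t^2 - 6·t - 10. Mit d/dt von a(t) finden wir j(t) = -240·t^3 + 240·t^2 + 48·t - 6. Die Ableitung von dem Ruck ergibt den Snap: s(t) = -720·t^2 + 480·t + 48. Mit s(t) = -720·t^2 + 480·t + 48 und Einsetzen von t = 9.20967951661422, finden wir s = -56600.4555271205.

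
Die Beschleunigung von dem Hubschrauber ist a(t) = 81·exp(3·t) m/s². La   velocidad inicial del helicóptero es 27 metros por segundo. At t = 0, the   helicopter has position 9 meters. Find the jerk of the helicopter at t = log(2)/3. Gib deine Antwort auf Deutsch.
Wir müssen unsere Gleichung für die Beschleunigung a(t) = 81·exp(3·t) 1-mal ableiten. Durch Ableiten von der Beschleunigung erhalten wir den Ruck: j(t) = 243·exp(3·t). Aus der Gleichung für den Ruck j(t) = 243·exp(3·t), setzen wir t = log(2)/3 ein und erhalten j = 486.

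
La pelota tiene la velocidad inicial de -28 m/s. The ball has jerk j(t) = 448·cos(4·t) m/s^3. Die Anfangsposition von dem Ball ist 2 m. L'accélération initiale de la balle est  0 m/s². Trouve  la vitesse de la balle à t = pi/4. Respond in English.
To find the answer, we compute 2 integrals of j(t) = 448·cos(4·t). The integral of jerk, with a(0) = 0, gives acceleration: a(t) = 112·sin(4·t). The antiderivative of acceleration, with v(0) = -28, gives velocity: v(t) = -28·cos(4·t). From the given velocity equation v(t) = -28·cos(4·t), we substitute t = pi/4 to get v = 28.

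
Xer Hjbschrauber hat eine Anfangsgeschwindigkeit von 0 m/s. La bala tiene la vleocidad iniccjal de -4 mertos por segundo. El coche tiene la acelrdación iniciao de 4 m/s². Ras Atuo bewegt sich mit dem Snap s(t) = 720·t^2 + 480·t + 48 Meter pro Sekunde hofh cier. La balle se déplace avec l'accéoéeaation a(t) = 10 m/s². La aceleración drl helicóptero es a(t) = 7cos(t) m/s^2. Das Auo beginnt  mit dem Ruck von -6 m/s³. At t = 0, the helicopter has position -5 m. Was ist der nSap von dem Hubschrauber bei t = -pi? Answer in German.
Ausgehend von der Beschleunigung a(t) = 7·cos(t), nehmen wir 2 Ableitungen. Durch Ableiten von der Beschleunigung erhalten wir den Ruck: j(t) = -7·sin(t). Durch Ableiten von dem Ruck erhalten wir den Snap: s(t) = -7·cos(t). Aus der Gleichung für den Snap s(t) = -7·cos(t), setzen wir t = -pi ein und erhalten s = 7.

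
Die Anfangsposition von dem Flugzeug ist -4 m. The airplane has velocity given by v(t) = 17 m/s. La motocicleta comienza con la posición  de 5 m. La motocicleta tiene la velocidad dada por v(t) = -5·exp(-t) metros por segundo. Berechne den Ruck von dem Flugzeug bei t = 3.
Ausgehend von der Geschwindigkeit v(t) = 17, nehmen wir 2 Ableitungen. Mit d/dt von v(t) finden wir a(t) = 0. Mit d/dt von a(t) finden wir j(t) = 0. Mit j(t) = 0 und Einsetzen von t = 3, finden wir j = 0.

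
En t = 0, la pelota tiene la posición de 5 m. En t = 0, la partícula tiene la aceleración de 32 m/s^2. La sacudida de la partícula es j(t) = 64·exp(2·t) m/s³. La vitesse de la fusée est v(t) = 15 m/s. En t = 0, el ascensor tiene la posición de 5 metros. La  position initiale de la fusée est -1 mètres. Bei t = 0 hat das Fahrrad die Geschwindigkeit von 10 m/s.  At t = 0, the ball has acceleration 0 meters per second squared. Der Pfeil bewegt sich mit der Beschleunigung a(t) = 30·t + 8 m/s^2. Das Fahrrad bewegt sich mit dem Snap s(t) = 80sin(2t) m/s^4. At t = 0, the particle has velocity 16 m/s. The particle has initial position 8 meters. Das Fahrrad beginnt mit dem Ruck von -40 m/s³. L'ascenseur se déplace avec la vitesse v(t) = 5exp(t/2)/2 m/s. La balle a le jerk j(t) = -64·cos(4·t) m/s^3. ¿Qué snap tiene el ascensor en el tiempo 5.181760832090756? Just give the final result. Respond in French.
La réponse est 4.16922266115060.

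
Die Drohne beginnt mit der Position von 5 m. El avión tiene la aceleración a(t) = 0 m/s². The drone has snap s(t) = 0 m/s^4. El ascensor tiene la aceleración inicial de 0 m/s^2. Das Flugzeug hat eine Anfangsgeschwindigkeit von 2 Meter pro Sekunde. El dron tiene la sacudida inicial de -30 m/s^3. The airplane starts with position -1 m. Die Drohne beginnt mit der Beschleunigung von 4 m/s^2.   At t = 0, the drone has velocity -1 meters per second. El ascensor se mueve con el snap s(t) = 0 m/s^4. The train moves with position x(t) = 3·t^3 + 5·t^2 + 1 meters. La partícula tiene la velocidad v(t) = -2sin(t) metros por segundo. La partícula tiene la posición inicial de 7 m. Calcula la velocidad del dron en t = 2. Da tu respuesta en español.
Necesitamos integrar nuestra ecuación del snap s(t) = 0 3 veces. La integral del snap, con j(0) = -30, da la sacudida: j(t) = -30. Tomando ∫j(t)dt y aplicando a(0) = 4, encontramos a(t) = 4 - 30·t. Integrando la aceleración y usando la condición inicial v(0) = -1, obtenemos v(t) = -15·t^2 + 4·t - 1. Usando v(t) = -15·t^2 + 4·t - 1 y sustituyendo t = 2, encontramos v = -53.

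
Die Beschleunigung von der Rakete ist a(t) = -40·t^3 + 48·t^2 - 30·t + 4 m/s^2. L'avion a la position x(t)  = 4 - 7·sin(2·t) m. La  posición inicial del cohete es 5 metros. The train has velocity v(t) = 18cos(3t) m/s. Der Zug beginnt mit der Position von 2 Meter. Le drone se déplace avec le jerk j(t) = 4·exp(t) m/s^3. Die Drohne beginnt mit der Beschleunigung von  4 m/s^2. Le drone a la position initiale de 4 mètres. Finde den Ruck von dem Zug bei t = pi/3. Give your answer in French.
Nous devons dériver notre équation de la vitesse v(t) = 18·cos(3·t) 2 fois. En prenant d/dt de v(t), nous trouvons a(t) = -54·sin(3·t). En dérivant l'accélération, nous obtenons le jerk: j(t) = -162·cos(3·t). De l'équation du jerk j(t) = -162·cos(3·t), nous substituons t = pi/3 pour obtenir j = 162.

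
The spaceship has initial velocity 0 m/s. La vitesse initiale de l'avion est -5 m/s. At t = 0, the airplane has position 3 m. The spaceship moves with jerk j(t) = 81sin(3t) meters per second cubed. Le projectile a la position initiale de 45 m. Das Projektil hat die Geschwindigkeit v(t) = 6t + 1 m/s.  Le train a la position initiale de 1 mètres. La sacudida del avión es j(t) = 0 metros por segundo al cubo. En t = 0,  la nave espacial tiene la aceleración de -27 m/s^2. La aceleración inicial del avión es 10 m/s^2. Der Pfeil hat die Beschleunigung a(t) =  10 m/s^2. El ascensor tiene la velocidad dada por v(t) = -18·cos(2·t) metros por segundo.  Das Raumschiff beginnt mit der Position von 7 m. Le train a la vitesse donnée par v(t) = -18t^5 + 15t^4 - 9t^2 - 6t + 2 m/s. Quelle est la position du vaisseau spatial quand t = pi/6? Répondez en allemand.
Ausgehend von dem Ruck j(t) = 81·sin(3·t), nehmen wir 3 Stammfunktionen. Durch Integration von dem Ruck und Verwendung der Anfangsbedingung a(0) = -27, erhalten wir a(t) = -27·cos(3·t). Das Integral von der Beschleunigung ist die Geschwindigkeit. Mit v(0) = 0 erhalten wir v(t) = -9·sin(3·t). Die Stammfunktion von der Geschwindigkeit, mit x(0) = 7, ergibt die Position: x(t) = 3·cos(3·t) + 4. Mit x(t) = 3·cos(3·t) + 4 und Einsetzen von t = pi/6, finden wir x = 4.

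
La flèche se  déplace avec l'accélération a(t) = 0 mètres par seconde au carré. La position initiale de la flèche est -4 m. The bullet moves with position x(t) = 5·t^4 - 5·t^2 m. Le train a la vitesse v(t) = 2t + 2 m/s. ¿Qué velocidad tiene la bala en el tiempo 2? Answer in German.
Ausgehend von der Position x(t) = 5·t^4 - 5·t^2, nehmen wir 1 Ableitung. Die Ableitung von der Position ergibt die Geschwindigkeit: v(t) = 20·t^3 - 10·t. Mit v(t) = 20·t^3 - 10·t und Einsetzen von t = 2, finden wir v = 140.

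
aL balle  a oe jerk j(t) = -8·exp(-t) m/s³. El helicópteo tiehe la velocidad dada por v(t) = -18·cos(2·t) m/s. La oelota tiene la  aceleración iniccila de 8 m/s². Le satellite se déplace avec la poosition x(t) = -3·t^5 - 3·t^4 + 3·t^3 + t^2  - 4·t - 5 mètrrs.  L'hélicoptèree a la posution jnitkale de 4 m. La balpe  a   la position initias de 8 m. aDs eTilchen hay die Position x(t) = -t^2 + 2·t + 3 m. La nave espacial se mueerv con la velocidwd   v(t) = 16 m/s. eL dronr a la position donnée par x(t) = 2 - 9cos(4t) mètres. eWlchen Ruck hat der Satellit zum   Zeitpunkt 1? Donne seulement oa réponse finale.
j(1) = -234.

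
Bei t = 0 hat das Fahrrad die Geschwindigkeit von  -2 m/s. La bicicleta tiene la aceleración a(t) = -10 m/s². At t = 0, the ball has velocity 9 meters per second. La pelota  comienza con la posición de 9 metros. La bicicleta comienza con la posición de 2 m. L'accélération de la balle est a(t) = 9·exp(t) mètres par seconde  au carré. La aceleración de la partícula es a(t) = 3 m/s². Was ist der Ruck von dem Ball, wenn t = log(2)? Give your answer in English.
To solve this, we need to take 1 derivative of our acceleration equation a(t) = 9·exp(t). Taking d/dt of a(t), we find j(t) = 9·exp(t). We have jerk j(t) = 9·exp(t). Substituting t = log(2): j(log(2)) = 18.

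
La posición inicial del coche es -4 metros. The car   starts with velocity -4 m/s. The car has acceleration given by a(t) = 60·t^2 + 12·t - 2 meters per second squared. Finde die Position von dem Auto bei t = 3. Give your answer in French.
Nous devons intégrer notre équation de l'accélération a(t) = 60·t^2 + 12·t - 2 2 fois. L'intégrale de l'accélération est la vitesse. En utilisant v(0) = -4, nous obtenons v(t) = 20·t^3 + 6·t^2 - 2·t - 4. L'intégrale de la vitesse, avec x(0) = -4, donne la position: x(t) = 5·t^4 + 2·t^3 - t^2 - 4·t - 4. Nous avons la position x(t) = 5·t^4 + 2·t^3 - t^2 - 4·t - 4. En substituant t = 3: x(3) = 434.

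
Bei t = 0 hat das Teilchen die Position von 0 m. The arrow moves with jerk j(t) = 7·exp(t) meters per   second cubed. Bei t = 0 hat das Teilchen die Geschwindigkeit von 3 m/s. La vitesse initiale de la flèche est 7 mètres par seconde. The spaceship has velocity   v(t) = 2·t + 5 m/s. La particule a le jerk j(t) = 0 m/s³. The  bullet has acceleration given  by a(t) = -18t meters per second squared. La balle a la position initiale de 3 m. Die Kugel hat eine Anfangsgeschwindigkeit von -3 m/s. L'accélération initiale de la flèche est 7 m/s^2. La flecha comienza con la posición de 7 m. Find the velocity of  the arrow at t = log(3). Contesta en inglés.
Starting from jerk j(t) = 7·exp(t), we take 2 antiderivatives. Finding the integral of j(t) and using a(0) = 7: a(t) = 7·exp(t). Finding the integral of a(t) and using v(0) = 7: v(t) = 7·exp(t). We have velocity v(t) = 7·exp(t). Substituting t = log(3): v(log(3)) = 21.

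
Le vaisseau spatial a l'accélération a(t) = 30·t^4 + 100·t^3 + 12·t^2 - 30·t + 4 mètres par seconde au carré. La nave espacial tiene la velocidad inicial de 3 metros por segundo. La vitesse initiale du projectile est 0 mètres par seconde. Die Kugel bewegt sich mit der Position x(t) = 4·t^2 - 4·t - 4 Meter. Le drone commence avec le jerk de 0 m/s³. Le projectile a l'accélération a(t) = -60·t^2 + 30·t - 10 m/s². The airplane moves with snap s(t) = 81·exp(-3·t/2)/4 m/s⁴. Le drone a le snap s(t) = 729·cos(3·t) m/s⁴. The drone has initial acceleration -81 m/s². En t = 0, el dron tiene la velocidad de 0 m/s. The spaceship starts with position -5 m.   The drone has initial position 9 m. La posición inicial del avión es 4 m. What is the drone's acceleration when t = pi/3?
Starting from snap s(t) = 729·cos(3·t), we take 2 antiderivatives. Taking ∫s(t)dt and applying j(0) = 0, we find j(t) = 243·sin(3·t). Integrating jerk and using the initial condition a(0) = -81, we get a(t) = -81·cos(3·t). We have acceleration a(t) = -81·cos(3·t). Substituting t = pi/3: a(pi/3) = 81.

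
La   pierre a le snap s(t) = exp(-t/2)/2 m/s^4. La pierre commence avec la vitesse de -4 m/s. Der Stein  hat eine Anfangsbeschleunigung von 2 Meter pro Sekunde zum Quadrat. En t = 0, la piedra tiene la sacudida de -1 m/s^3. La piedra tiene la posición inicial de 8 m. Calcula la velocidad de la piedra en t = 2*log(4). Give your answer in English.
Starting from snap s(t) = exp(-t/2)/2, we take 3 antiderivatives. Taking ∫s(t)dt and applying j(0) = -1, we find j(t) = -exp(-t/2). Taking ∫j(t)dt and applying a(0) = 2, we find a(t) = 2·exp(-t/2). Integrating acceleration and using the initial condition v(0) = -4, we get v(t) = -4·exp(-t/2). Using v(t) = -4·exp(-t/2) and substituting t = 2*log(4), we find v = -1.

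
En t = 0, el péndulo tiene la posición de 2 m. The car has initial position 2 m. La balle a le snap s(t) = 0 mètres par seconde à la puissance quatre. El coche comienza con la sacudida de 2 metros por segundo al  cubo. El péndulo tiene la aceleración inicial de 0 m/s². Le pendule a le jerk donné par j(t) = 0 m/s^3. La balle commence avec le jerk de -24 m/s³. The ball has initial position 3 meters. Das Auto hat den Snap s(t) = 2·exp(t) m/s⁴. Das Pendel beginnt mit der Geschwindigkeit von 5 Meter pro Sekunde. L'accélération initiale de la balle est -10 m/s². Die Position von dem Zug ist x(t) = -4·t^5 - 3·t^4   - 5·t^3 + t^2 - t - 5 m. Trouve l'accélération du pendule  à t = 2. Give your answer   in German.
Wir müssen die Stammfunktion unserer Gleichung für den Ruck j(t) = 0 1-mal finden. Das Integral von dem Ruck ist die Beschleunigung. Mit a(0) = 0 erhalten wir a(t) = 0. Aus der Gleichung für die Beschleunigung a(t) = 0, setzen wir t = 2 ein und erhalten a = 0.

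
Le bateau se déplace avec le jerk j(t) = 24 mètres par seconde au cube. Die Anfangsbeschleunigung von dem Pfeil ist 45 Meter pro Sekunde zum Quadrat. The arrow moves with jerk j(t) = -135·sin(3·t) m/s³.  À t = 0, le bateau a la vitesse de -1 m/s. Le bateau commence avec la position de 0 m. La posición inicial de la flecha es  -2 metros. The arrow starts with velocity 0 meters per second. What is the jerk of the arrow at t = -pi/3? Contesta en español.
De la ecuación de la sacudida j(t) = -135·sin(3·t), sustituimos t = -pi/3 para obtener j = 0.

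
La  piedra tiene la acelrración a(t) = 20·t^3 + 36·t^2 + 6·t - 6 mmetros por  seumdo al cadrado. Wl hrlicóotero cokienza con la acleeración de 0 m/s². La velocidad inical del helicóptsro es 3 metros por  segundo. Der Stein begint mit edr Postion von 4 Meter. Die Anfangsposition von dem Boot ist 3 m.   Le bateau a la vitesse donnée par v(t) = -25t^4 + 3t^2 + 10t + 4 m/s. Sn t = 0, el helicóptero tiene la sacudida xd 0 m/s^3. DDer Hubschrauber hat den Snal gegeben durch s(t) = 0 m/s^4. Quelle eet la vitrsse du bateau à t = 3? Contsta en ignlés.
From the given velocity equation v(t) = -25·t^4 + 3·t^2 + 10·t + 4, we substitute t = 3 to get v = -1964.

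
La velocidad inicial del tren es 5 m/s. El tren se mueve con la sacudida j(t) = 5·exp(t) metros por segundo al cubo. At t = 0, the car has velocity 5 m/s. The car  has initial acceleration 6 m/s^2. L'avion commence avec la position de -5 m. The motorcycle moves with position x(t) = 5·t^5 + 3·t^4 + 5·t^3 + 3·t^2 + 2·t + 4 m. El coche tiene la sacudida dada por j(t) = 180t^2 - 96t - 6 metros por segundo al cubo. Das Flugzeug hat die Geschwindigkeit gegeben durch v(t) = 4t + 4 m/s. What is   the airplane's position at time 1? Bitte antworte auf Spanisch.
Para resolver esto, necesitamos tomar 1 antiderivada de nuestra ecuación de la velocidad v(t) = 4·t + 4. Integrando la velocidad y usando la condición inicial x(0) = -5, obtenemos x(t) = 2·t^2 + 4·t - 5. Usando x(t) = 2·t^2 + 4·t - 5 y sustituyendo t = 1, encontramos x = 1.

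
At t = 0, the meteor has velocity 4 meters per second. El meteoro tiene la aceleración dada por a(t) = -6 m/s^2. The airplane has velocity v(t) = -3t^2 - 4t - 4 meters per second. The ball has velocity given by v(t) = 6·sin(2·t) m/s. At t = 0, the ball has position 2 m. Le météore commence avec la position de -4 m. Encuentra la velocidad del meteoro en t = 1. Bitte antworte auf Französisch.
En partant de l'accélération a(t) = -6, nous prenons 1 intégrale. En intégrant l'accélération et en utilisant la condition initiale v(0) = 4, nous obtenons v(t) = 4 - 6·t. De l'équation de la vitesse v(t) = 4 - 6·t, nous substituons t = 1 pour obtenir v = -2.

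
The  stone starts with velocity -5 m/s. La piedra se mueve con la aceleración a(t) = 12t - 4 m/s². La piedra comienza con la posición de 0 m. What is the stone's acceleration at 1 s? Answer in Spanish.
Tenemos la aceleración a(t) = 12·t - 4. Sustituyendo t = 1: a(1) = 8.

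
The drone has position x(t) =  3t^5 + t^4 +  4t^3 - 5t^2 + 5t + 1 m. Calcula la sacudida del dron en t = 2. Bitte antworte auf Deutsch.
Ausgehend von der Position x(t) = 3·t^5 + t^4 + 4·t^3 - 5·t^2 + 5·t + 1, nehmen wir 3 Ableitungen. Die Ableitung von der Position ergibt die Geschwindigkeit: v(t) = 15·t^4 + 4·t^3 + 12·t^2 - 10·t + 5. Die Ableitung von der Geschwindigkeit ergibt die Beschleunigung: a(t) = 60·t^3 + 12·t^2 + 24·t - 10. Die Ableitung von der Beschleunigung ergibt den Ruck: j(t) = 180·t^2 + 24·t + 24. Wir haben den Ruck j(t) = 180·t^2 + 24·t + 24. Durch Einsetzen von t = 2: j(2) = 792.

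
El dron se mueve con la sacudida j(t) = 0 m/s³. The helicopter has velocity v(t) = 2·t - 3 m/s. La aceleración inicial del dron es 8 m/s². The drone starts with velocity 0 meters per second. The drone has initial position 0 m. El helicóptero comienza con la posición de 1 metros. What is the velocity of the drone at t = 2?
To solve this, we need to take 2 antiderivatives of our jerk equation j(t) = 0. The integral of jerk, with a(0) = 8, gives acceleration: a(t) = 8. The integral of acceleration is velocity. Using v(0) = 0, we get v(t) = 8·t. We have velocity v(t) = 8·t. Substituting t = 2: v(2) = 16.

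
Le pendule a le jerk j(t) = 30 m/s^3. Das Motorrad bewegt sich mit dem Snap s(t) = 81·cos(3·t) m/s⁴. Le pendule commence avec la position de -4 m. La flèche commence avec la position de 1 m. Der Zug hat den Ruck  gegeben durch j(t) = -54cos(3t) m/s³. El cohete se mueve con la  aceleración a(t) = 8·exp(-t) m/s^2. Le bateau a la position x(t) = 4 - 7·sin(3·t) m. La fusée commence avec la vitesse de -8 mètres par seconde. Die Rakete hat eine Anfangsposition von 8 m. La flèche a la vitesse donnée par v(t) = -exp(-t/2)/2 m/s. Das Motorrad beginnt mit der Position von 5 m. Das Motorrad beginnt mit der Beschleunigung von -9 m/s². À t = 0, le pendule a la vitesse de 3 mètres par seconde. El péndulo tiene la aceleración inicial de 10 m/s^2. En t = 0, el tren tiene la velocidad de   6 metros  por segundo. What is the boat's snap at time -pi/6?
To solve this, we need to take 4 derivatives of our position equation x(t) = 4 - 7·sin(3·t). The derivative of position gives velocity: v(t) = -21·cos(3·t). The derivative of velocity gives acceleration: a(t) = 63·sin(3·t). The derivative of acceleration gives jerk: j(t) = 189·cos(3·t). Taking d/dt of j(t), we find s(t) = -567·sin(3·t). We have snap s(t) = -567·sin(3·t). Substituting t = -pi/6: s(-pi/6) = 567.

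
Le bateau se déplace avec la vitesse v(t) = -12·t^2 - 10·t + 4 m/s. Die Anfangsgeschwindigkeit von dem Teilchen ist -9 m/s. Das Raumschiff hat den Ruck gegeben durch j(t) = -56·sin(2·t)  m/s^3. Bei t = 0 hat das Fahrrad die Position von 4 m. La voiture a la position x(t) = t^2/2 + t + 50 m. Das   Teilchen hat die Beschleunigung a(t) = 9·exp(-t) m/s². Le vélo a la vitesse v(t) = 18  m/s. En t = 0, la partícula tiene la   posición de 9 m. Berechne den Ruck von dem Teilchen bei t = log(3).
Ausgehend von der Beschleunigung a(t) = 9·exp(-t), nehmen wir 1 Ableitung. Mit d/dt von a(t) finden wir j(t) = -9·exp(-t). Aus der Gleichung für den Ruck j(t) = -9·exp(-t), setzen wir t = log(3) ein und erhalten j = -3.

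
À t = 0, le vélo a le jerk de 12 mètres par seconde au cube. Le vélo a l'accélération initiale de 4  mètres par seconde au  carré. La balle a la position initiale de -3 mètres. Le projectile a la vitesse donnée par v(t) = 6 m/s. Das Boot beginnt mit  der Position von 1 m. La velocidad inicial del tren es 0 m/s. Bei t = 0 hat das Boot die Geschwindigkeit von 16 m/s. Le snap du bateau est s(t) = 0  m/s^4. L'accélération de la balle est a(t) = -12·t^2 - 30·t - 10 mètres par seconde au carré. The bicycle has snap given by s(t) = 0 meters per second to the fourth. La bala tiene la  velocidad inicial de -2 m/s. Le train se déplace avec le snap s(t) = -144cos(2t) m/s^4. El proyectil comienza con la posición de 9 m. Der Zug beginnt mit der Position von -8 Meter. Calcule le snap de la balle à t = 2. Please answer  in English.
Starting from acceleration a(t) = -12·t^2 - 30·t - 10, we take 2 derivatives. Taking d/dt of a(t), we find j(t) = -24·t - 30. The derivative of jerk gives snap: s(t) = -24. Using s(t) = -24 and substituting t = 2, we find s = -24.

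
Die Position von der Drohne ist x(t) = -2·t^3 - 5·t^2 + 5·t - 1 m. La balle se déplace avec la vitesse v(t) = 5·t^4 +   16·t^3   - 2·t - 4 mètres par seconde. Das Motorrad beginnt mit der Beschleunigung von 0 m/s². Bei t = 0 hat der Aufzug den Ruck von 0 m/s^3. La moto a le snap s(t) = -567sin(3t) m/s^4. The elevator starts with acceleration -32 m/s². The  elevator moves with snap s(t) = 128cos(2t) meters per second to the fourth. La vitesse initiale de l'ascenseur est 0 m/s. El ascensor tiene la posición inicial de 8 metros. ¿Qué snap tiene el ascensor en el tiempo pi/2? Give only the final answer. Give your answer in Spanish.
El snap en t = pi/2 es s = -128.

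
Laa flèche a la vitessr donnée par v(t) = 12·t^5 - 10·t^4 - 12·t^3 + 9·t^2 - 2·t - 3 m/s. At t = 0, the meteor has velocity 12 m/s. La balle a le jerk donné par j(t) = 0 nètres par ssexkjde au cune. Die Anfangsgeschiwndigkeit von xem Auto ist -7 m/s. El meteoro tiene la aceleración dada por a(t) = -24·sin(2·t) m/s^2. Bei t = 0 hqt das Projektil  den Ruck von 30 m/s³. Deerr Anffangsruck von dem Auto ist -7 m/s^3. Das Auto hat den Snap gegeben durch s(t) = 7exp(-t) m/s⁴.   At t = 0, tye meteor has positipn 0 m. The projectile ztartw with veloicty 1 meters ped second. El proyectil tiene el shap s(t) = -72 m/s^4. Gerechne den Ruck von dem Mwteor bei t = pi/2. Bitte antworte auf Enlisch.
Starting from acceleration a(t) = -24·sin(2·t), we take 1 derivative. Differentiating acceleration, we get jerk: j(t) = -48·cos(2·t). Using j(t) = -48·cos(2·t) and substituting t = pi/2, we find j = 48.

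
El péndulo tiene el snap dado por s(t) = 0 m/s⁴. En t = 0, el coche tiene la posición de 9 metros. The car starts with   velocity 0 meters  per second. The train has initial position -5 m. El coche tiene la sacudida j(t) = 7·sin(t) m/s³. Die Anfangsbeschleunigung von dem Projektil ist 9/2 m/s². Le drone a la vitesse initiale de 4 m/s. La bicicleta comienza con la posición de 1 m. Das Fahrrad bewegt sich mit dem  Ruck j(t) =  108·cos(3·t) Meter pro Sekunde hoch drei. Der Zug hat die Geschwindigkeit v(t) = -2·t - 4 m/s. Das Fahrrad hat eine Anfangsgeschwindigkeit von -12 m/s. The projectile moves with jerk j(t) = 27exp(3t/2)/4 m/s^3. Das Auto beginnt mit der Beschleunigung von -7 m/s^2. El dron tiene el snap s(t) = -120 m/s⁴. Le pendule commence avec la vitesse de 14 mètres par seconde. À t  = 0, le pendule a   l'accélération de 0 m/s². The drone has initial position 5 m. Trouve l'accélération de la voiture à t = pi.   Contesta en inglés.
To solve this, we need to take 1 antiderivative of our jerk equation j(t) = 7·sin(t). The integral of jerk, with a(0) = -7, gives acceleration: a(t) = -7·cos(t). We have acceleration a(t) = -7·cos(t). Substituting t = pi: a(pi) = 7.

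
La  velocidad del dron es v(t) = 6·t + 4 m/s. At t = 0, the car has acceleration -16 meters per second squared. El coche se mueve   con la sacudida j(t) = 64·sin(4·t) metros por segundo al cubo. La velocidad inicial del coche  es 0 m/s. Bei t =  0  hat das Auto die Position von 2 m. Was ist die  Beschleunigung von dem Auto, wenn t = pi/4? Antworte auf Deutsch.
Wir müssen die Stammfunktion unserer Gleichung für den Ruck j(t) = 64·sin(4·t) 1-mal finden. Die Stammfunktion von dem Ruck, mit a(0) = -16, ergibt die Beschleunigung: a(t) = -16·cos(4·t). Wir haben die Beschleunigung a(t) = -16·cos(4·t). Durch Einsetzen von t = pi/4: a(pi/4) = 16.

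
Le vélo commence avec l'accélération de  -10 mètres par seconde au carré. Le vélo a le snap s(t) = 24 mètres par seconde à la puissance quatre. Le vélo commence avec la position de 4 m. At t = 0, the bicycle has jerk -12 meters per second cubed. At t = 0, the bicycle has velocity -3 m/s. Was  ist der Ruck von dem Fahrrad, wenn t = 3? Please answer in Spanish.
Debemos encontrar la integral de nuestra ecuación del snap s(t) = 24 1 vez. Integrando el snap y usando la condición inicial j(0) = -12, obtenemos j(t) = 24·t - 12. Usando j(t) = 24·t - 12 y sustituyendo t = 3, encontramos j = 60.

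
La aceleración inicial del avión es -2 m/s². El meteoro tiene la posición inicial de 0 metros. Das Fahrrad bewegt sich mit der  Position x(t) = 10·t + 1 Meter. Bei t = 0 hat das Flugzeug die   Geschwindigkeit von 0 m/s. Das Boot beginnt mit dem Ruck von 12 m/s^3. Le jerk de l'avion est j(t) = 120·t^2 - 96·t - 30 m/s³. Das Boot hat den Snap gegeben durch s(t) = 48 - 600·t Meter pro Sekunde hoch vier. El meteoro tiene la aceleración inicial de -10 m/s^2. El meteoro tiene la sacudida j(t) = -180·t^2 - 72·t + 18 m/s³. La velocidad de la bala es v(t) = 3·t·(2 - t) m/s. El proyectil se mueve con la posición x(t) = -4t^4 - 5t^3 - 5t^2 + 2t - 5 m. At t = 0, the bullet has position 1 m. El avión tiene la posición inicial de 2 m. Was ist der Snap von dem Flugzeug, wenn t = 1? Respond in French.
En partant du jerk j(t) = 120·t^2 - 96·t - 30, nous prenons 1 dérivée. La dérivée du jerk donne le snap: s(t) = 240·t - 96. De l'équation du snap s(t) = 240·t - 96, nous substituons t = 1 pour obtenir s = 144.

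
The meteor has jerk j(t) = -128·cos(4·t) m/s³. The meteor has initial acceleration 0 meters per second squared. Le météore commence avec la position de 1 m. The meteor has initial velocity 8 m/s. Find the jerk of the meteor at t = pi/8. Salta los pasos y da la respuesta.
The jerk at t = pi/8 is j = 0.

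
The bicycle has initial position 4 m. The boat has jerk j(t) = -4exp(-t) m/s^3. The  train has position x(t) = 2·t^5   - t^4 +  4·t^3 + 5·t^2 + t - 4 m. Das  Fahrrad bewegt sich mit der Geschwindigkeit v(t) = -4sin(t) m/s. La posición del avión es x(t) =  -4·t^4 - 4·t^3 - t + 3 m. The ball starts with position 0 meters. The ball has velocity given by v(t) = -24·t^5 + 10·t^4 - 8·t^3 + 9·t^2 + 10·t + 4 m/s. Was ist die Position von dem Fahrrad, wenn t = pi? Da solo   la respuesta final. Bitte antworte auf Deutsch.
Bei t = pi, x = -4.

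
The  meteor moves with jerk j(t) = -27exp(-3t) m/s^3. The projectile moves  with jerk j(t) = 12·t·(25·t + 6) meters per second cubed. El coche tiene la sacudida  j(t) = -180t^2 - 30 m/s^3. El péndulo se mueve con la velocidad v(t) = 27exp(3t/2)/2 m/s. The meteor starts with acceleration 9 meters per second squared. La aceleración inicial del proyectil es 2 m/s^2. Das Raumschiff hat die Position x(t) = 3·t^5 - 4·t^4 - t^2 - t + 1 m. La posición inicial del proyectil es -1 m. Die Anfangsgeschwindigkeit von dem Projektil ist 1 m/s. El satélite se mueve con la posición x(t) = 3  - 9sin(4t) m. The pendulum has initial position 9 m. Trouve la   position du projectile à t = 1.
Nous devons intégrer notre équation du jerk j(t) = 12·t·(25·t + 6) 3 fois. L'intégrale du jerk, avec a(0) = 2, donne l'accélération: a(t) = 100·t^3 + 36·t^2 + 2. L'intégrale de l'accélération, avec v(0) = 1, donne la vitesse: v(t) = 25·t^4 + 12·t^3 + 2·t + 1. La primitive de la vitesse est la position. En utilisant x(0) = -1, nous obtenons x(t) = 5·t^5 + 3·t^4 + t^2 + t - 1. De l'équation de la position x(t) = 5·t^5 + 3·t^4 + t^2 + t - 1, nous substituons t = 1 pour obtenir x = 9.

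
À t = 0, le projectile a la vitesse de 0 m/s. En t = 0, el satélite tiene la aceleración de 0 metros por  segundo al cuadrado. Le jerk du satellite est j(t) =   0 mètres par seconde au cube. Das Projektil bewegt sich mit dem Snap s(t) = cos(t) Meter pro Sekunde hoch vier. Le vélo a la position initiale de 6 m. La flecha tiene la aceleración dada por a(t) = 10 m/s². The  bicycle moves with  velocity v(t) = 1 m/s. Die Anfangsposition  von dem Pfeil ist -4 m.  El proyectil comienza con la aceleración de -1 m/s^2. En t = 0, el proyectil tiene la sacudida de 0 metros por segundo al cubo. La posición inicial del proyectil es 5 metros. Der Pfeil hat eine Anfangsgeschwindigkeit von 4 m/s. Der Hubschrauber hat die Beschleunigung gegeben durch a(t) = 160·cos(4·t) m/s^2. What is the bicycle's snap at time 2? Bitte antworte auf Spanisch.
Para resolver esto, necesitamos tomar 3 derivadas de nuestra ecuación de la velocidad v(t) = 1. Derivando la velocidad, obtenemos la aceleración: a(t) = 0. La derivada de la aceleración da la sacudida: j(t) = 0. La derivada de la sacudida da el snap: s(t) = 0. Usando s(t) = 0 y sustituyendo t = 2, encontramos s = 0.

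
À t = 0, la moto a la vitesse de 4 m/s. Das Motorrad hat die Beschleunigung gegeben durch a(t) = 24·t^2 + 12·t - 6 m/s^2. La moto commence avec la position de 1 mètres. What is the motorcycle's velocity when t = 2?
To find the answer, we compute 1 antiderivative of a(t) = 24·t^2 + 12·t - 6. The integral of acceleration, with v(0) = 4, gives velocity: v(t) = 8·t^3 + 6·t^2 - 6·t + 4. Using v(t) = 8·t^3 + 6·t^2 - 6·t + 4 and substituting t = 2, we find v = 80.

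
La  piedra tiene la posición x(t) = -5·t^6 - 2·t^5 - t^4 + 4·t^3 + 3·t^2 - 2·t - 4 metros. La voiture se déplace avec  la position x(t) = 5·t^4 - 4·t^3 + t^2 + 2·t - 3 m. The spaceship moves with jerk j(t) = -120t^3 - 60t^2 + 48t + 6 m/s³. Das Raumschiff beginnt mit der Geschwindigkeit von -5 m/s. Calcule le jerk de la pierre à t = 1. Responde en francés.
Pour résoudre ceci, nous devons prendre 3 dérivées de notre équation de la position x(t) = -5·t^6 - 2·t^5 - t^4 + 4·t^3 + 3·t^2 - 2·t - 4. La dérivée de la position donne la vitesse: v(t) = -30·t^5 - 10·t^4 - 4·t^3 + 12·t^2 + 6·t - 2. En dérivant la vitesse, nous obtenons l'accélération: a(t) = -150·t^4 - 40·t^3 - 12·t^2 + 24·t + 6. En dérivant l'accélération, nous obtenons le jerk: j(t) = -600·t^3 - 120·t^2 - 24·t + 24. Nous avons le jerk j(t) = -600·t^3 - 120·t^2 - 24·t + 24. En substituant t = 1: j(1) = -720.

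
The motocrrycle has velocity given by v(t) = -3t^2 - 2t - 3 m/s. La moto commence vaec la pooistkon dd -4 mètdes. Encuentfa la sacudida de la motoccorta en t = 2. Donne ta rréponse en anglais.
To solve this, we need to take 2 derivatives of our velocity equation v(t) = -3·t^2 - 2·t - 3. Taking d/dt of v(t), we find a(t) = -6·t - 2. The derivative of acceleration gives jerk: j(t) = -6. We have jerk j(t) = -6. Substituting t = 2: j(2) = -6.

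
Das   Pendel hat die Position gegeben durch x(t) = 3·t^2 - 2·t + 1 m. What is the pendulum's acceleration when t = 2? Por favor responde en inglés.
Starting from position x(t) = 3·t^2 - 2·t + 1, we take 2 derivatives. Differentiating position, we get velocity: v(t) = 6·t - 2. Taking d/dt of v(t), we find a(t) = 6. We have acceleration a(t) = 6. Substituting t = 2: a(2) = 6.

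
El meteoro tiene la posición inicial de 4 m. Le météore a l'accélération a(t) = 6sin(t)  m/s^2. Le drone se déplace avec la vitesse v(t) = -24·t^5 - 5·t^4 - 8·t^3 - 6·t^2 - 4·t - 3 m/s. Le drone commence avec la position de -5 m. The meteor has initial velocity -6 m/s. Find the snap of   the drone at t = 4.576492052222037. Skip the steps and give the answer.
s(4.576492052222037) = -30756.9415321008.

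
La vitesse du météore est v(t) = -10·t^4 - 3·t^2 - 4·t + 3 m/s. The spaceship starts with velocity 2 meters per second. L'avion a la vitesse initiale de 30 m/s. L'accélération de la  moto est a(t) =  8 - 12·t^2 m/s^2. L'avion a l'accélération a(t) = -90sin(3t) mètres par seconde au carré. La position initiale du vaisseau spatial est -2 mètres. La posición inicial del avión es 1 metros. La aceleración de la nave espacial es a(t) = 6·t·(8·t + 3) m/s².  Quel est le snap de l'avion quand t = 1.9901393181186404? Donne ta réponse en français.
Nous devons dériver notre équation de l'accélération a(t) = -90·sin(3·t) 2 fois. En prenant d/dt de a(t), nous trouvons j(t) = -270·cos(3·t). La dérivée du jerk donne le snap: s(t) = 810·sin(3·t). Nous avons le snap s(t) = 810·sin(3·t). En substituant t = 1.9901393181186404: s(1.9901393181186404) = -249.231255453834.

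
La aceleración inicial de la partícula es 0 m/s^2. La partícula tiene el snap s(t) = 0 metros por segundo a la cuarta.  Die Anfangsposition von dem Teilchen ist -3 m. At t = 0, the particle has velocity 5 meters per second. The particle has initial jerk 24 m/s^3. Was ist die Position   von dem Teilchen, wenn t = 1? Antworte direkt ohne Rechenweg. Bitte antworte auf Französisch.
La réponse est 6.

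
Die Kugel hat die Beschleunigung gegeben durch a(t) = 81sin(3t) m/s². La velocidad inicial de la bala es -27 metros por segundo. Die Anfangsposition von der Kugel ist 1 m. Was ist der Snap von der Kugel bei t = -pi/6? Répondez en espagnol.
Para resolver esto, necesitamos tomar 2 derivadas de nuestra ecuación de la aceleración a(t) = 81·sin(3·t). La derivada de la aceleración da la sacudida: j(t) = 243·cos(3·t). Derivando la sacudida, obtenemos el snap: s(t) = -729·sin(3·t). Tenemos el snap s(t) = -729·sin(3·t). Sustituyendo t = -pi/6: s(-pi/6) = 729.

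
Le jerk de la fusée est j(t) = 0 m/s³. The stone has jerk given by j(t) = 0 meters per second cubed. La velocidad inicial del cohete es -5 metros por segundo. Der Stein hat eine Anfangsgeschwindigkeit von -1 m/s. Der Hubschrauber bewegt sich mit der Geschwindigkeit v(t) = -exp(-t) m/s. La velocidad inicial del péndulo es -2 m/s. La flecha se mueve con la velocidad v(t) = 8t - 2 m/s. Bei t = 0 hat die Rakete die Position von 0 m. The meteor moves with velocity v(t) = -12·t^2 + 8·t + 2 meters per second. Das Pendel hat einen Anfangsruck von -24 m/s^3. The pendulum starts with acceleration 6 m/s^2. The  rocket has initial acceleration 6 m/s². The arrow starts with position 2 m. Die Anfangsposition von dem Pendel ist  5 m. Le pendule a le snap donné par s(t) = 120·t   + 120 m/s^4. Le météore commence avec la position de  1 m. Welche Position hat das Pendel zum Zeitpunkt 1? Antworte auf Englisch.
Starting from snap s(t) = 120·t + 120, we take 4 integrals. The integral of snap, with j(0) = -24, gives jerk: j(t) = 60·t^2 + 120·t - 24. Taking ∫j(t)dt and applying a(0) = 6, we find a(t) = 20·t^3 + 60·t^2 - 24·t + 6. Taking ∫a(t)dt and applying v(0) = -2, we find v(t) = 5·t^4 + 20·t^3 - 12·t^2 + 6·t - 2. Taking ∫v(t)dt and applying x(0) = 5, we find x(t) = t^5 + 5·t^4 - 4·t^3 + 3·t^2 - 2·t + 5. Using x(t) = t^5 + 5·t^4 - 4·t^3 + 3·t^2 - 2·t + 5 and substituting t = 1, we find x = 8.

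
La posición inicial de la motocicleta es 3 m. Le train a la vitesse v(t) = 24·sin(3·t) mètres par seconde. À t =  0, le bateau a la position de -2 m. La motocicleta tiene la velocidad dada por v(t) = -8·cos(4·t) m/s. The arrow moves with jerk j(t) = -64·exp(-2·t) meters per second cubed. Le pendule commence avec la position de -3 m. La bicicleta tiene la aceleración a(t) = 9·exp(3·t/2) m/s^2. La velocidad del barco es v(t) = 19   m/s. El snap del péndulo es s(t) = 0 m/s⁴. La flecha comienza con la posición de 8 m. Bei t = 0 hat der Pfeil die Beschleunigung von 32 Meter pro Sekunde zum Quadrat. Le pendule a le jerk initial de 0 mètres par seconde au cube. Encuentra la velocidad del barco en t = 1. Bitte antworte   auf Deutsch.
Wir haben die Geschwindigkeit v(t) = 19. Durch Einsetzen von t = 1: v(1) = 19.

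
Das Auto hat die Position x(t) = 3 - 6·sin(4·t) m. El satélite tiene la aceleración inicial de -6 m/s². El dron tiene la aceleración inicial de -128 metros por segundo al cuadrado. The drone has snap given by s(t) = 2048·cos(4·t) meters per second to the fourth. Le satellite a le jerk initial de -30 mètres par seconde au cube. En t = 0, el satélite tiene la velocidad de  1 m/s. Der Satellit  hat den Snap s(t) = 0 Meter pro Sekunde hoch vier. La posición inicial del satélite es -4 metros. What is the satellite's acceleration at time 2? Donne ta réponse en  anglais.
We need to integrate our snap equation s(t) = 0 2 times. The antiderivative of snap, with j(0) = -30, gives jerk: j(t) = -30. The antiderivative of jerk, with a(0) = -6, gives acceleration: a(t) = -30·t - 6. From the given acceleration equation a(t) = -30·t - 6, we substitute t = 2 to get a = -66.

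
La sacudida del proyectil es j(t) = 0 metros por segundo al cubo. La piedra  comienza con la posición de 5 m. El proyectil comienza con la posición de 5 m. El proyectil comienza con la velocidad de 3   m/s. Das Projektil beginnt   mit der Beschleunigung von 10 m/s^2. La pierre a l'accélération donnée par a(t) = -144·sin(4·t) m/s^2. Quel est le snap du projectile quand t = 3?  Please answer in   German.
Um dies zu lösen, müssen wir 1 Ableitung unserer Gleichung für den Ruck j(t) = 0 nehmen. Durch Ableiten von dem Ruck erhalten wir den Snap: s(t) = 0. Aus der Gleichung für den Snap s(t) = 0, setzen wir t = 3 ein und erhalten s = 0.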